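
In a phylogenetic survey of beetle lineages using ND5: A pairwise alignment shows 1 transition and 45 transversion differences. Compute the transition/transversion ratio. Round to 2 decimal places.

R = 1/45 = 0.022222… ≈ 0.02 (to 2 d.p.).

0.02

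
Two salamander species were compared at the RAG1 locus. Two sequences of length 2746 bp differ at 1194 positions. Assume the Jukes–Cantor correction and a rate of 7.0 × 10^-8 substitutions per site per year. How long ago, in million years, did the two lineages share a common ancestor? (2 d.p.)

4.64

p = 1194/2746 ≈ 0.434814.
d = −(3/4) ln(1 − 4p/3) = −0.75 ln(1 − 0.579752) = −0.75 ln(0.420248)
  = −0.75 × (-0.866910) = 0.650183 substitutions/site.
Under a molecular clock d = 2μt, so t = d/(2μ) = 0.650183 / (2 × 7.0 × 10^-8) = 4.64 million years.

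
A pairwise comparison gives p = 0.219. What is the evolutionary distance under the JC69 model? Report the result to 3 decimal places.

0.259

d = −(3/4) ln(1 − 4p/3) = −0.75 ln(1 − 0.292) = −0.75 ln(0.708)
  = −0.75 × (-0.345311) = 0.258983 substitutions/site.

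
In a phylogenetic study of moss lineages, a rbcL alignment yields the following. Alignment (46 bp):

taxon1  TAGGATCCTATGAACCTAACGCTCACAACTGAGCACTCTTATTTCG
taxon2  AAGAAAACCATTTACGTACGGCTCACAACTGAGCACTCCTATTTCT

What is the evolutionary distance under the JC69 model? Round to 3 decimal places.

0.321

The sequences differ at 12 of 46 sites, so p = 12/46 ≈ 0.26087.
d = −(3/4) ln(1 − 4p/3) = −0.75 ln(1 − 0.347827) = −0.75 ln(0.652173)
  = −0.75 × (-0.427445) = 0.320584 substitutions/site.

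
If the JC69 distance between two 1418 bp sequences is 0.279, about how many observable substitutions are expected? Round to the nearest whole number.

330

Invert JC69: p = (3/4)(1 − e^(−4d/3)) = 0.75 × (1 − e^(-0.372)) = 0.75 × (1 − 0.689354) = 0.232985.
Expected differing sites = pL ≈ 0.232985 × 1418 = 330.37273 ≈ 330.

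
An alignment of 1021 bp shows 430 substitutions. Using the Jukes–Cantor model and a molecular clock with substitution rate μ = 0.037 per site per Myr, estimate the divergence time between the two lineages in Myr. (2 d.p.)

8.36

p = 430/1021 ≈ 0.421156.
d = −(3/4) ln(1 − 4p/3) = −0.75 ln(1 − 0.561541) = −0.75 ln(0.438459)
  = −0.75 × (-0.824489) = 0.618367 substitutions/site.
Under a molecular clock d = 2μt, so t = d/(2μ) = 0.618367 / (2 × 0.037) = 8.36 Myr.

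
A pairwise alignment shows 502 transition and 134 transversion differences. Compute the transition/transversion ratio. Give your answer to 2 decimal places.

3.75

R = 502/134 = 3.746268… ≈ 3.75 (to 2 d.p.).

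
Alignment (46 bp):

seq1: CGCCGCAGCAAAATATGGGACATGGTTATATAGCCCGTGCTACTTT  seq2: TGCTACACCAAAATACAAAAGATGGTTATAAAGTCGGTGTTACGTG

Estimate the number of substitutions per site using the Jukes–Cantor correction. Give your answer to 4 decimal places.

0.4279

The sequences differ at 15 of 46 sites, so p = 15/46 ≈ 0.326087.
d = −(3/4) ln(1 − 4p/3) = −0.75 ln(1 − 0.434783) = −0.75 ln(0.565217)
  = −0.75 × (-0.570546) = 0.427910 substitutions/site.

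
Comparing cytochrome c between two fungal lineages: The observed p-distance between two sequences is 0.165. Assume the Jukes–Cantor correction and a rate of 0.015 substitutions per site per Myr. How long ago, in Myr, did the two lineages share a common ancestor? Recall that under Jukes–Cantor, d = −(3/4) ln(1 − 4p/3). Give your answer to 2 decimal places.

d = −(3/4) ln(1 − 4p/3) = −0.75 ln(1 − 0.22) = −0.75 ln(0.78)
  = −0.75 × (-0.248461) = 0.186346 substitutions/site.
Under a molecular clock d = 2μt, so t = d/(2μ) = 0.186346 / (2 × 0.015) = 6.21 Myr.

6.21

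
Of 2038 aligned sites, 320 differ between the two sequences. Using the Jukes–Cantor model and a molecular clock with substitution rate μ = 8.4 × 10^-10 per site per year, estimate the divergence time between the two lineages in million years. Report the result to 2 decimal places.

p = 320/2038 ≈ 0.157017.
d = −(3/4) ln(1 − 4p/3) = −0.75 ln(1 − 0.209356) = −0.75 ln(0.790644)
  = −0.75 × (-0.234907) = 0.176180 substitutions/site.
Under a molecular clock d = 2μt, so t = d/(2μ) = 0.176180 / (2 × 8.4 × 10^-10) = 104.87 million years.

104.87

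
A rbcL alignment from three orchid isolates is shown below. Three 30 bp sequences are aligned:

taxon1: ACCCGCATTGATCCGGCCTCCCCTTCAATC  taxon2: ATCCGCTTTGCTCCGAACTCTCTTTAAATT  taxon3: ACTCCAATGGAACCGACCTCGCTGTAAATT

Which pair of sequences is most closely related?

taxon1–taxon2: 9/30 differ, p = 0.300, d = 0.383.
taxon1–taxon3: 11/30 differ, p = 0.367, d = 0.503.
taxon2–taxon3: 11/30 differ, p = 0.367, d = 0.503.
The smallest distance is between taxon1 and taxon2.

taxon1 and taxon2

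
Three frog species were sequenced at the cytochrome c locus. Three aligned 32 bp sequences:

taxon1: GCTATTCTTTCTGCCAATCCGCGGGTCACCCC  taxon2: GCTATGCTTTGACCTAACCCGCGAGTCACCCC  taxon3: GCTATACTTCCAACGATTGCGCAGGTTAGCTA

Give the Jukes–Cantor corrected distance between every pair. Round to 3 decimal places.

taxon1–taxon2: 7/32 sites differ → p = 0.21875, d = −0.75 ln(1 − 0.291667) = 0.258631 ≈ 0.259.
taxon1–taxon3: 12/32 sites differ → p = 0.375, d = −0.75 ln(1 − 0.5) = 0.519860 ≈ 0.520.
taxon2–taxon3: 14/32 sites differ → p = 0.4375, d = −0.75 ln(1 − 0.583333) = 0.656601 ≈ 0.657.

d(taxon1,taxon2) = 0.259, d(taxon1,taxon3) = 0.520, d(taxon2,taxon3) = 0.657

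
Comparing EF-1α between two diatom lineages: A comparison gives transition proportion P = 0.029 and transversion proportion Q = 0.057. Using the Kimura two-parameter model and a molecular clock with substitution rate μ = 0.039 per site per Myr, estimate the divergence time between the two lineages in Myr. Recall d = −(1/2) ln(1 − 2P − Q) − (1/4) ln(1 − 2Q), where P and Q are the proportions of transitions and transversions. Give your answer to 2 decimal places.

Under the Kimura two-parameter model, d = −½ ln(1 − 2P − Q) − ¼ ln(1 − 2Q).
1 − 2P − Q = 0.885, giving −½ ln(0.885) = 0.061084.
1 − 2Q = 0.886, giving −¼ ln(0.886) = 0.030260.
d = 0.061084 + 0.030260 = 0.091344.
Under a molecular clock d = 2μt, so t = d/(2μ) = 0.091344 / (2 × 0.039) = 1.17 Myr.

1.17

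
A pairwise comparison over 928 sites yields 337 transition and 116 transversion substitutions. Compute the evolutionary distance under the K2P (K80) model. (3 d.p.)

P = 337/928 ≈ 0.363147 and Q = 116/928 = 0.125.
Under the Kimura two-parameter model, d = −½ ln(1 − 2P − Q) − ¼ ln(1 − 2Q).
1 − 2P − Q = 0.148706, giving −½ ln(0.148706) = 0.952892.
1 − 2Q = 0.75, giving −¼ ln(0.75) = 0.071921.
d = 0.952892 + 0.071921 = 1.024813.

1.025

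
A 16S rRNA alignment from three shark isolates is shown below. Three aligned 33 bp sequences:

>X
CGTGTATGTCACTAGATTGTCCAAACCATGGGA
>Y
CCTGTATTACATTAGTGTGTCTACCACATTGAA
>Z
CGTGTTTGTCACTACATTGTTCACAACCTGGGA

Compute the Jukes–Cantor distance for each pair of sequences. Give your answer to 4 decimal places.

d(X,Y) = 0.4975, d(X,Z) = 0.2082, d(Y,Z) = 0.6254

X–Y: 12/33 sites differ → p ≈ 0.363636, d = −0.75 ln(1 − 0.484848) = 0.497470 ≈ 0.4975.
X–Z: 6/33 sites differ → p ≈ 0.181818, d = −0.75 ln(1 − 0.242424) = 0.208224 ≈ 0.2082.
Y–Z: 14/33 sites differ → p ≈ 0.424242, d = −0.75 ln(1 − 0.565656) = 0.625439 ≈ 0.6254.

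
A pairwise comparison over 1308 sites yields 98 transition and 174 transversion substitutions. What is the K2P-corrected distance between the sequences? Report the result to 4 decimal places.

P = 98/1308 ≈ 0.074924 and Q = 174/1308 ≈ 0.133028.
Under the Kimura two-parameter model, d = −½ ln(1 − 2P − Q) − ¼ ln(1 − 2Q).
1 − 2P − Q = 0.717124, giving −½ ln(0.717124) = 0.166253.
1 − 2Q = 0.733944, giving −¼ ln(0.733944) = 0.077331.
d = 0.166253 + 0.077331 = 0.243584.

0.2436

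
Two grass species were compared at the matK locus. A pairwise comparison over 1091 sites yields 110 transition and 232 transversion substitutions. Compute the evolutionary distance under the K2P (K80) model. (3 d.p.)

0.406

P = 110/1091 ≈ 0.100825 and Q = 232/1091 ≈ 0.212649.
Under the Kimura two-parameter model, d = −½ ln(1 − 2P − Q) − ¼ ln(1 − 2Q).
1 − 2P − Q = 0.585701, giving −½ ln(0.585701) = 0.267473.
1 − 2Q = 0.574702, giving −¼ ln(0.574702) = 0.138476.
d = 0.267473 + 0.138476 = 0.405949.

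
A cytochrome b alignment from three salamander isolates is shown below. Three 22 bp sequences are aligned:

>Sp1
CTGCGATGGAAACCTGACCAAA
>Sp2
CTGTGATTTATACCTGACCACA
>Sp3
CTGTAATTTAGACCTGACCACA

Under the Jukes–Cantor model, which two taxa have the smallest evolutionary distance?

Sp1–Sp2: 5/22 differ, p = 0.227, d = 0.271.
Sp1–Sp3: 6/22 differ, p = 0.273, d = 0.339.
Sp2–Sp3: 2/22 differ, p = 0.091, d = 0.097.
The smallest distance is between Sp2 and Sp3.

Sp2 and Sp3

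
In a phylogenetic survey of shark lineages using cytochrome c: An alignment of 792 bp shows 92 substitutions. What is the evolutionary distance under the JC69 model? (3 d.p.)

p = 92/792 ≈ 0.116162.
d = −(3/4) ln(1 − 4p/3) = −0.75 ln(1 − 0.154883) = −0.75 ln(0.845117)
  = −0.75 × (-0.168280) = 0.126210 substitutions/site.

0.126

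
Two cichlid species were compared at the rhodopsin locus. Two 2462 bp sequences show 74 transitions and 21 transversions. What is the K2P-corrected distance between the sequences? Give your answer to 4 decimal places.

P = 74/2462 ≈ 0.030057 and Q = 21/2462 ≈ 0.00853.
Under the Kimura two-parameter model, d = −½ ln(1 − 2P − Q) − ¼ ln(1 − 2Q).
1 − 2P − Q = 0.931356, giving −½ ln(0.931356) = 0.035557.
1 − 2Q = 0.98294, giving −¼ ln(0.98294) = 0.004302.
d = 0.035557 + 0.004302 = 0.039859.

0.0399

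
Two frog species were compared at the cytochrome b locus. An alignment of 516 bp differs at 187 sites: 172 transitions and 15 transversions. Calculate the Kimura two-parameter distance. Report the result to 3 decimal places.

0.610

P = 172/516 ≈ 0.333333 and Q = 15/516 ≈ 0.02907.
Under the Kimura two-parameter model, d = −½ ln(1 − 2P − Q) − ¼ ln(1 − 2Q).
1 − 2P − Q = 0.304264, giving −½ ln(0.304264) = 0.594930.
1 − 2Q = 0.94186, giving −¼ ln(0.94186) = 0.014975.
d = 0.594930 + 0.014975 = 0.609905.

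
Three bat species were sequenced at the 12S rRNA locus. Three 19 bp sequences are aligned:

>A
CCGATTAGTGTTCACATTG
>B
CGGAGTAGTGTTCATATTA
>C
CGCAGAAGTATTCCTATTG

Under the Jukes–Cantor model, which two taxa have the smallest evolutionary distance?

A and B

A–B: 4/19 differ, p = 0.211, d = 0.247.
A–C: 7/19 differ, p = 0.368, d = 0.507.
B–C: 5/19 differ, p = 0.263, d = 0.324.
The smallest distance is between A and B.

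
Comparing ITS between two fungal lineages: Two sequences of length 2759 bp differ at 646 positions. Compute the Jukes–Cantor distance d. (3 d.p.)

0.281

p = 646/2759 ≈ 0.234143.
d = −(3/4) ln(1 − 4p/3) = −0.75 ln(1 − 0.312191) = −0.75 ln(0.687809)
  = −0.75 × (-0.374244) = 0.280683 substitutions/site.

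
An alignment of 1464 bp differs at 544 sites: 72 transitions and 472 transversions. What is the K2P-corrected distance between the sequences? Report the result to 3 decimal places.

P = 72/1464 ≈ 0.04918 and Q = 472/1464 ≈ 0.322404.
Under the Kimura two-parameter model, d = −½ ln(1 − 2P − Q) − ¼ ln(1 − 2Q).
1 − 2P − Q = 0.579236, giving −½ ln(0.579236) = 0.273023.
1 − 2Q = 0.355192, giving −¼ ln(0.355192) = 0.258774.
d = 0.273023 + 0.258774 = 0.531797.

0.532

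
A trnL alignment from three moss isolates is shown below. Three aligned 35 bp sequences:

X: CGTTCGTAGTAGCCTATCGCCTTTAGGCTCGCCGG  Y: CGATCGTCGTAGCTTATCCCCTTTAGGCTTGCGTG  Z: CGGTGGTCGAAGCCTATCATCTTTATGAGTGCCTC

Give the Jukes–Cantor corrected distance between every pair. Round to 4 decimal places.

d(X,Y) = 0.2326, d(X,Z) = 0.4582, d(Y,Z) = 0.4073

X–Y: 7/35 sites differ → p = 0.2, d = −0.75 ln(1 − 0.266667) = 0.232617 ≈ 0.2326.
X–Z: 12/35 sites differ → p ≈ 0.342857, d = −0.75 ln(1 − 0.457143) = 0.458182 ≈ 0.4582.
Y–Z: 11/35 sites differ → p ≈ 0.314286, d = −0.75 ln(1 − 0.419048) = 0.407315 ≈ 0.4073.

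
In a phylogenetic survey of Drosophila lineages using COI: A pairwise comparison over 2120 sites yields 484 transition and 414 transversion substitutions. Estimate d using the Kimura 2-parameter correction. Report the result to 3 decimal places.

P = 484/2120 ≈ 0.228302 and Q = 414/2120 ≈ 0.195283.
Under the Kimura two-parameter model, d = −½ ln(1 − 2P − Q) − ¼ ln(1 − 2Q).
1 − 2P − Q = 0.348113, giving −½ ln(0.348113) = 0.527614.
1 − 2Q = 0.609434, giving −¼ ln(0.609434) = 0.123806.
d = 0.527614 + 0.123806 = 0.651420.

0.651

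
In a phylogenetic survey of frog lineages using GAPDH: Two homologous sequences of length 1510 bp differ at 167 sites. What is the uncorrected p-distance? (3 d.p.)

p = 167/1510 = 0.110596… ≈ 0.111 (to 3 d.p.).

0.111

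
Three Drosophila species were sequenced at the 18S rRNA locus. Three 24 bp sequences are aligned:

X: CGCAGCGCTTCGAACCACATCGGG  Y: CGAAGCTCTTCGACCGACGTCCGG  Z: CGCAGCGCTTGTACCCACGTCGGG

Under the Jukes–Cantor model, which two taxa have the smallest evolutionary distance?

X and Z

X–Y: 6/24 differ, p = 0.250, d = 0.304.
X–Z: 4/24 differ, p = 0.167, d = 0.188.
Y–Z: 6/24 differ, p = 0.250, d = 0.304.
The smallest distance is between X and Z.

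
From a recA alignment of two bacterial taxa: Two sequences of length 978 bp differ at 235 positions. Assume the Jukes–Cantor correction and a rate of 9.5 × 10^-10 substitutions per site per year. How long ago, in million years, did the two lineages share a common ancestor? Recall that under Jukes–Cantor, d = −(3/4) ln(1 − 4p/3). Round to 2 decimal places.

p = 235/978 ≈ 0.240286.
d = −(3/4) ln(1 − 4p/3) = −0.75 ln(1 − 0.320381) = −0.75 ln(0.679619)
  = −0.75 × (-0.386223) = 0.289667 substitutions/site.
Under a molecular clock d = 2μt, so t = d/(2μ) = 0.289667 / (2 × 9.5 × 10^-10) = 152.46 million years.

152.46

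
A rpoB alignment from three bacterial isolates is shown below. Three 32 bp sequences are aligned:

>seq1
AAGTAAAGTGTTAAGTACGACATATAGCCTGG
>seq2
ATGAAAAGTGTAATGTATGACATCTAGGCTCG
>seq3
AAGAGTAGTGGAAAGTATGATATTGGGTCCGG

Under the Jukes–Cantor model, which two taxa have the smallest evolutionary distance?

seq1 and seq2

seq1–seq2: 8/32 differ, p = 0.250, d = 0.304.
seq1–seq3: 12/32 differ, p = 0.375, d = 0.520.
seq2–seq3: 12/32 differ, p = 0.375, d = 0.520.
The smallest distance is between seq1 and seq2.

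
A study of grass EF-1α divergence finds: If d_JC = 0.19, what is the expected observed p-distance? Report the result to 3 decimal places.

p = (3/4)(1 − e^(−4d/3)) = 0.75 × (1 − e^(-0.253333)) = 0.75 × (1 − 0.776209) = 0.167843.

0.168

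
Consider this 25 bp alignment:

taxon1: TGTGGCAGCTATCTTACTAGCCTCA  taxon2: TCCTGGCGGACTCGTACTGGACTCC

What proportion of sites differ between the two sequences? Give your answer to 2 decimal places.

0.48

The sequences differ at 12 of 25 positions.
p = 12/25 = 0.48.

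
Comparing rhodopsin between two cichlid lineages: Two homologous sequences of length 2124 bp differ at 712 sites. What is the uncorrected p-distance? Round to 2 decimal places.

p = 712/2124 = 0.335216… ≈ 0.34 (to 2 d.p.).

0.34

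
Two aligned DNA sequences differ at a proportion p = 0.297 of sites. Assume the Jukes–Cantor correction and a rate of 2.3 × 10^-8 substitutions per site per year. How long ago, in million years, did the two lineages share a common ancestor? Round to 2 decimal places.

8.22

d = −(3/4) ln(1 − 4p/3) = −0.75 ln(1 − 0.396) = −0.75 ln(0.604)
  = −0.75 × (-0.504181) = 0.378136 substitutions/site.
Under a molecular clock d = 2μt, so t = d/(2μ) = 0.378136 / (2 × 2.3 × 10^-8) = 8.22 million years.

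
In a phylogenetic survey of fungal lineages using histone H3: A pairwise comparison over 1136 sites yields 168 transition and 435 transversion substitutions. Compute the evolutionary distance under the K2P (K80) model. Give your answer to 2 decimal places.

P = 168/1136 ≈ 0.147887 and Q = 435/1136 ≈ 0.382923.
Under the Kimura two-parameter model, d = −½ ln(1 − 2P − Q) − ¼ ln(1 − 2Q).
1 − 2P − Q = 0.321303, giving −½ ln(0.321303) = 0.567685.
1 − 2Q = 0.234154, giving −¼ ln(0.234154) = 0.362944.
d = 0.567685 + 0.362944 = 0.930629.

0.93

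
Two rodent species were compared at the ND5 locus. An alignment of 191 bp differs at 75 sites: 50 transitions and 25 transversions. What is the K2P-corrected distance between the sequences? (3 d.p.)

0.607

P = 50/191 ≈ 0.26178 and Q = 25/191 ≈ 0.13089.
Under the Kimura two-parameter model, d = −½ ln(1 − 2P − Q) − ¼ ln(1 − 2Q).
1 − 2P − Q = 0.34555, giving −½ ln(0.34555) = 0.531309.
1 − 2Q = 0.73822, giving −¼ ln(0.73822) = 0.075878.
d = 0.531309 + 0.075878 = 0.607187.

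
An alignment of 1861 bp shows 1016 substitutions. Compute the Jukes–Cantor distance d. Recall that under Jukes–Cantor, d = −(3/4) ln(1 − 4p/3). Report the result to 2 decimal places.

0.98

p = 1016/1861 ≈ 0.545943.
d = −(3/4) ln(1 − 4p/3) = −0.75 ln(1 − 0.727924) = −0.75 ln(0.272076)
  = −0.75 × (-1.301674) = 0.976256 substitutions/site.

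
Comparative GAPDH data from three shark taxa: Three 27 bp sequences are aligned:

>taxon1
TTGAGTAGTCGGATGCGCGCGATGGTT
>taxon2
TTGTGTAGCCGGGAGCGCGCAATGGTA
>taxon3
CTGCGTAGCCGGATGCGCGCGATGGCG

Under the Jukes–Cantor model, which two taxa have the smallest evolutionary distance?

taxon1–taxon2: 6/27 differ, p = 0.222, d = 0.264.
taxon1–taxon3: 5/27 differ, p = 0.185, d = 0.213.
taxon2–taxon3: 7/27 differ, p = 0.259, d = 0.318.
The smallest distance is between taxon1 and taxon3.

taxon1 and taxon3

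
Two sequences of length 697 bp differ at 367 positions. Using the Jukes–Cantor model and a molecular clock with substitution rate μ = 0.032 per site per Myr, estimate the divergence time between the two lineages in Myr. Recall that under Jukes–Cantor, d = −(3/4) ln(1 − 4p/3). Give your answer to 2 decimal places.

14.19

p = 367/697 ≈ 0.526542.
d = −(3/4) ln(1 − 4p/3) = −0.75 ln(1 − 0.702056) = −0.75 ln(0.297944)
  = −0.75 × (-1.210850) = 0.908138 substitutions/site.
Under a molecular clock d = 2μt, so t = d/(2μ) = 0.908138 / (2 × 0.032) = 14.19 Myr.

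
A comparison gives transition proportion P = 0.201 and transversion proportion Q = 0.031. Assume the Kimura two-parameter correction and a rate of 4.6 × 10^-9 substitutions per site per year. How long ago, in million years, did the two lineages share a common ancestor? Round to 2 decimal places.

32.58

Under the Kimura two-parameter model, d = −½ ln(1 − 2P − Q) − ¼ ln(1 − 2Q).
1 − 2P − Q = 0.567, giving −½ ln(0.567) = 0.283698.
1 − 2Q = 0.938, giving −¼ ln(0.938) = 0.016001.
d = 0.283698 + 0.016001 = 0.299699.
Under a molecular clock d = 2μt, so t = d/(2μ) = 0.299699 / (2 × 4.6 × 10^-9) = 32.58 million years.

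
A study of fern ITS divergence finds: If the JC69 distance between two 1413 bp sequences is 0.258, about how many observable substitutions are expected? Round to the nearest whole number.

Invert JC69: p = (3/4)(1 − e^(−4d/3)) = 0.75 × (1 − e^(-0.344)) = 0.75 × (1 − 0.708929) = 0.218303.
Expected differing sites = pL ≈ 0.218303 × 1413 = 308.462139 ≈ 308.

308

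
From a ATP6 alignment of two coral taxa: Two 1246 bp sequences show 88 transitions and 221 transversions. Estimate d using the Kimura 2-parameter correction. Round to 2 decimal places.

P = 88/1246 ≈ 0.070626 and Q = 221/1246 ≈ 0.177368.
Under the Kimura two-parameter model, d = −½ ln(1 − 2P − Q) − ¼ ln(1 − 2Q).
1 − 2P − Q = 0.68138, giving −½ ln(0.68138) = 0.191818.
1 − 2Q = 0.645264, giving −¼ ln(0.645264) = 0.109524.
d = 0.191818 + 0.109524 = 0.301342.

0.30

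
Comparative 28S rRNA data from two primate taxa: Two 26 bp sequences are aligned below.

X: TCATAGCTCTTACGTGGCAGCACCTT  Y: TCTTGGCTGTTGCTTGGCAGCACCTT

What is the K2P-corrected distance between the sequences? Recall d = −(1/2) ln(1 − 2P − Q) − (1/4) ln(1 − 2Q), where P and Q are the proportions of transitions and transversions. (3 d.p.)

0.222

Of 26 sites, 2 differences are transitions and 3 are transversions, so P = 2/26 ≈ 0.076923 and Q = 3/26 ≈ 0.115385.
Under the Kimura two-parameter model, d = −½ ln(1 − 2P − Q) − ¼ ln(1 − 2Q).
1 − 2P − Q = 0.730769, giving −½ ln(0.730769) = 0.156829.
1 − 2Q = 0.76923, giving −¼ ln(0.76923) = 0.065591.
d = 0.156829 + 0.065591 = 0.222420.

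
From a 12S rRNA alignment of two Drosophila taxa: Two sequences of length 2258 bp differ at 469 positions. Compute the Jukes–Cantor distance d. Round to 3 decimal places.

p = 469/2258 ≈ 0.207706.
d = −(3/4) ln(1 − 4p/3) = −0.75 ln(1 − 0.276941) = −0.75 ln(0.723059)
  = −0.75 × (-0.324264) = 0.243198 substitutions/site.

0.243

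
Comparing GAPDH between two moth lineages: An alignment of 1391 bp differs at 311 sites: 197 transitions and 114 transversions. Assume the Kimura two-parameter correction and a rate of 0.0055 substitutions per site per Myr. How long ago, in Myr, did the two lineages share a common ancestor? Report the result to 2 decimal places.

P = 197/1391 ≈ 0.141625 and Q = 114/1391 ≈ 0.081955.
Under the Kimura two-parameter model, d = −½ ln(1 − 2P − Q) − ¼ ln(1 − 2Q).
1 − 2P − Q = 0.634795, giving −½ ln(0.634795) = 0.227227.
1 − 2Q = 0.83609, giving −¼ ln(0.83609) = 0.044755.
d = 0.227227 + 0.044755 = 0.271982.
Under a molecular clock d = 2μt, so t = d/(2μ) = 0.271982 / (2 × 0.0055) = 24.73 Myr.

24.73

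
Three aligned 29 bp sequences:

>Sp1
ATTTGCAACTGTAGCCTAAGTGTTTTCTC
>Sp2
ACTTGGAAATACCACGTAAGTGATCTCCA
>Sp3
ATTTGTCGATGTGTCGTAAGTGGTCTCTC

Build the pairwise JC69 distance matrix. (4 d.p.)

d(Sp1,Sp2) = 0.6018, d(Sp1,Sp3) = 0.4006, d(Sp2,Sp3) = 0.5285

Sp1–Sp2: 12/29 sites differ → p ≈ 0.413793, d = −0.75 ln(1 − 0.551724) = 0.601760 ≈ 0.6018.
Sp1–Sp3: 9/29 sites differ → p ≈ 0.310345, d = −0.75 ln(1 − 0.413793) = 0.400562 ≈ 0.4006.
Sp2–Sp3: 11/29 sites differ → p ≈ 0.37931, d = −0.75 ln(1 − 0.505747) = 0.528531 ≈ 0.5285.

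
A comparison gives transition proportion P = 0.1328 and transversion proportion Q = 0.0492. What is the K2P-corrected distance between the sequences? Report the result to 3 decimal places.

Under the Kimura two-parameter model, d = −½ ln(1 − 2P − Q) − ¼ ln(1 − 2Q).
1 − 2P − Q = 0.6852, giving −½ ln(0.6852) = 0.189022.
1 − 2Q = 0.9016, giving −¼ ln(0.9016) = 0.025896.
d = 0.189022 + 0.025896 = 0.214918.

0.215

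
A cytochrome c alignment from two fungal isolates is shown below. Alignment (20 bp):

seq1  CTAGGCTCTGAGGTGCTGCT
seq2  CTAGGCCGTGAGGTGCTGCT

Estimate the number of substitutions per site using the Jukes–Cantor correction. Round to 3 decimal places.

0.107

The sequences differ at 2 of 20 sites (7, 8), so p = 2/20 = 0.1.
d = −(3/4) ln(1 − 4p/3) = −0.75 ln(1 − 0.133333) = −0.75 ln(0.866667)
  = −0.75 × (-0.143100) = 0.107325 substitutions/site.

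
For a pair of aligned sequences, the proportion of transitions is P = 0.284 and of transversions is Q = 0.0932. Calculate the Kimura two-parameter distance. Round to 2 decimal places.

0.59

Under the Kimura two-parameter model, d = −½ ln(1 − 2P − Q) − ¼ ln(1 − 2Q).
1 − 2P − Q = 0.3388, giving −½ ln(0.3388) = 0.541173.
1 − 2Q = 0.8136, giving −¼ ln(0.8136) = 0.051572.
d = 0.541173 + 0.051572 = 0.592745.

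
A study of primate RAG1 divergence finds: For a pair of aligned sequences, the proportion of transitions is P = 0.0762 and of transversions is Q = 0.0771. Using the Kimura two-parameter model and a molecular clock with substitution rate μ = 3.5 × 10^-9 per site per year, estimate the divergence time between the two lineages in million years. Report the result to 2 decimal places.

24.60

Under the Kimura two-parameter model, d = −½ ln(1 − 2P − Q) − ¼ ln(1 − 2Q).
1 − 2P − Q = 0.7705, giving −½ ln(0.7705) = 0.130358.
1 − 2Q = 0.8458, giving −¼ ln(0.8458) = 0.041868.
d = 0.130358 + 0.041868 = 0.172226.
Under a molecular clock d = 2μt, so t = d/(2μ) = 0.172226 / (2 × 3.5 × 10^-9) = 24.60 million years.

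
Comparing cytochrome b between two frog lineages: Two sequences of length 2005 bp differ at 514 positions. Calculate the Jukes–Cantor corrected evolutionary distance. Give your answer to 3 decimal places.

0.314

p = 514/2005 ≈ 0.256359.
d = −(3/4) ln(1 − 4p/3) = −0.75 ln(1 − 0.341812) = −0.75 ln(0.658188)
  = −0.75 × (-0.418265) = 0.313699 substitutions/site.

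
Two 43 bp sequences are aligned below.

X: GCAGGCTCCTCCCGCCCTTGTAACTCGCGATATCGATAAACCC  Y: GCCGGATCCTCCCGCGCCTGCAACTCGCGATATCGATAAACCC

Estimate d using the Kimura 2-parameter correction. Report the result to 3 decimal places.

Of 43 sites, 2 differences are transitions and 3 are transversions, so P = 2/43 ≈ 0.046512 and Q = 3/43 ≈ 0.069767.
Under the Kimura two-parameter model, d = −½ ln(1 − 2P − Q) − ¼ ln(1 − 2Q).
1 − 2P − Q = 0.837209, giving −½ ln(0.837209) = 0.088841.
1 − 2Q = 0.860466, giving −¼ ln(0.860466) = 0.037570.
d = 0.088841 + 0.037570 = 0.126411.

0.126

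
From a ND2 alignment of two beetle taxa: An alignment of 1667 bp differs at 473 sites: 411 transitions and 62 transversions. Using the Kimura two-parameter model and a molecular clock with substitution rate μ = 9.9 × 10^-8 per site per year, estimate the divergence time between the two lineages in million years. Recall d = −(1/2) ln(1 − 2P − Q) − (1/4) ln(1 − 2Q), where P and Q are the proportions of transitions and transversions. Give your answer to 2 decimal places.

P = 411/1667 ≈ 0.246551 and Q = 62/1667 ≈ 0.037193.
Under the Kimura two-parameter model, d = −½ ln(1 − 2P − Q) − ¼ ln(1 − 2Q).
1 − 2P − Q = 0.469705, giving −½ ln(0.469705) = 0.377825.
1 − 2Q = 0.925614, giving −¼ ln(0.925614) = 0.019324.
d = 0.377825 + 0.019324 = 0.397149.
Under a molecular clock d = 2μt, so t = d/(2μ) = 0.397149 / (2 × 9.9 × 10^-8) = 2.01 million years.

2.01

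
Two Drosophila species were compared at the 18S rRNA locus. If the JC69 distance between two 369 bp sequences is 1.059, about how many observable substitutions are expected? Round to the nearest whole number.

Invert JC69: p = (3/4)(1 − e^(−4d/3)) = 0.75 × (1 − e^(-1.412)) = 0.75 × (1 − 0.243655) = 0.567259.
Expected differing sites = pL ≈ 0.567259 × 369 = 209.318571 ≈ 209.

209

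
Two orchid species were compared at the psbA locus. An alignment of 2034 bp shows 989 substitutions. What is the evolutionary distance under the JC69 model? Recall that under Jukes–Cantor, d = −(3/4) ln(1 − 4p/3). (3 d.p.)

p = 989/2034 ≈ 0.486234.
d = −(3/4) ln(1 − 4p/3) = −0.75 ln(1 − 0.648312) = −0.75 ln(0.351688)
  = −0.75 × (-1.045011) = 0.783758 substitutions/site.

0.784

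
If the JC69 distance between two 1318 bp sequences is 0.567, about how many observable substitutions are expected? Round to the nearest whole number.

524

Invert JC69: p = (3/4)(1 − e^(−4d/3)) = 0.75 × (1 − e^(-0.756)) = 0.75 × (1 − 0.469541) = 0.397844.
Expected differing sites = pL ≈ 0.397844 × 1318 = 524.358392 ≈ 524.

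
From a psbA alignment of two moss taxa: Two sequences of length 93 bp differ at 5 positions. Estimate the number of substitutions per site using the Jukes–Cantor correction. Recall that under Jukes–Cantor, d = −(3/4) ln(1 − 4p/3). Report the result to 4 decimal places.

0.0558

p = 5/93 ≈ 0.053763.
d = −(3/4) ln(1 − 4p/3) = −0.75 ln(1 − 0.071684) = −0.75 ln(0.928316)
  = −0.75 × (-0.074383) = 0.055787 substitutions/site.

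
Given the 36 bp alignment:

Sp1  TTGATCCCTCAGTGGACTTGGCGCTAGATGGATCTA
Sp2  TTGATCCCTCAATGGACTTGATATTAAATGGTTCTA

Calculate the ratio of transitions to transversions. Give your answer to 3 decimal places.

Transitions are A↔G and C↔T; transversions are all other mismatches.
Transitions: 6. Transversions: 1.
R = 6/1 = 6.000.

6.000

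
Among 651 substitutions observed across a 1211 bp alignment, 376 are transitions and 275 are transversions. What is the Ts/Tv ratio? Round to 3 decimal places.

1.367

R = 376/275 = 1.367272… ≈ 1.367 (to 3 d.p.).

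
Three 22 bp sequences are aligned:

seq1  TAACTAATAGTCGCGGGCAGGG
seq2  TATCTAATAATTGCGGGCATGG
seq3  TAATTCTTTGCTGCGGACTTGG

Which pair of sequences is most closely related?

seq1–seq2: 4/22 differ, p = 0.182, d = 0.208.
seq1–seq3: 9/22 differ, p = 0.409, d = 0.591.
seq2–seq3: 9/22 differ, p = 0.409, d = 0.591.
The smallest distance is between seq1 and seq2.

seq1 and seq2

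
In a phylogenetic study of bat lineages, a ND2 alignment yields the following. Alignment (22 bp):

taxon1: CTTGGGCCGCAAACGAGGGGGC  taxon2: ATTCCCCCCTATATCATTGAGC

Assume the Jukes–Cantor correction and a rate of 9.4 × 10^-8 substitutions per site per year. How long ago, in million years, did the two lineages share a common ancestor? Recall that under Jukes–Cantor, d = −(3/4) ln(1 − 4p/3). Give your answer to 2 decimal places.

5.18

The sequences differ at 12 of 22 sites, so p = 12/22 ≈ 0.545455.
d = −(3/4) ln(1 − 4p/3) = −0.75 ln(1 − 0.727273) = −0.75 ln(0.272727)
  = −0.75 × (-1.299284) = 0.974463 substitutions/site.
Under a molecular clock d = 2μt, so t = d/(2μ) = 0.974463 / (2 × 9.4 × 10^-8) = 5.18 million years.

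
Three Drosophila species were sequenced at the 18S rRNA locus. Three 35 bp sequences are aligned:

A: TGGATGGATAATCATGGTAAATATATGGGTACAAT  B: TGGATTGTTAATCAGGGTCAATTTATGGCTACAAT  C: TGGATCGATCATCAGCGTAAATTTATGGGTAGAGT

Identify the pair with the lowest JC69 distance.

A–B: 6/35 differ, p = 0.171, d = 0.195.
A–C: 7/35 differ, p = 0.200, d = 0.233.
B–C: 8/35 differ, p = 0.229, d = 0.273.
The smallest distance is between A and B.

A and B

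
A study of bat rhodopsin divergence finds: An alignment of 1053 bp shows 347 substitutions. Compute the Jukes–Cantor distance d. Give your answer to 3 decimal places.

0.434

p = 347/1053 ≈ 0.329535.
d = −(3/4) ln(1 − 4p/3) = −0.75 ln(1 − 0.43938) = −0.75 ln(0.56062)
  = −0.75 × (-0.578712) = 0.434034 substitutions/site.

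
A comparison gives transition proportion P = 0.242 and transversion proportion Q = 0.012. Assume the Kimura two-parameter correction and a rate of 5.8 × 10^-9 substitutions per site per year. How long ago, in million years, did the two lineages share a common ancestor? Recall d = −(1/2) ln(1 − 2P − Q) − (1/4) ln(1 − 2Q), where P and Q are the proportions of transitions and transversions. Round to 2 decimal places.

30.06

Under the Kimura two-parameter model, d = −½ ln(1 − 2P − Q) − ¼ ln(1 − 2Q).
1 − 2P − Q = 0.504, giving −½ ln(0.504) = 0.342590.
1 − 2Q = 0.976, giving −¼ ln(0.976) = 0.006073.
d = 0.342590 + 0.006073 = 0.348663.
Under a molecular clock d = 2μt, so t = d/(2μ) = 0.348663 / (2 × 5.8 × 10^-9) = 30.06 million years.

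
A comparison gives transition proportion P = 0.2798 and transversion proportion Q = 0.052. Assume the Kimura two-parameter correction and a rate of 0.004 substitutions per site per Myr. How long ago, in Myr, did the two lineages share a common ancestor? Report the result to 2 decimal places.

Under the Kimura two-parameter model, d = −½ ln(1 − 2P − Q) − ¼ ln(1 − 2Q).
1 − 2P − Q = 0.3884, giving −½ ln(0.3884) = 0.472860.
1 − 2Q = 0.896, giving −¼ ln(0.896) = 0.027454.
d = 0.472860 + 0.027454 = 0.500314.
Under a molecular clock d = 2μt, so t = d/(2μ) = 0.500314 / (2 × 0.004) = 62.54 Myr.

62.54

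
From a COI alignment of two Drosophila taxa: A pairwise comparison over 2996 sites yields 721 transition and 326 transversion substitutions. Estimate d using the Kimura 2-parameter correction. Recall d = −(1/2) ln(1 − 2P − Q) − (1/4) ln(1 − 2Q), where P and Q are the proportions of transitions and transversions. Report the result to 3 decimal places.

P = 721/2996 ≈ 0.240654 and Q = 326/2996 ≈ 0.108812.
Under the Kimura two-parameter model, d = −½ ln(1 − 2P − Q) − ¼ ln(1 − 2Q).
1 − 2P − Q = 0.40988, giving −½ ln(0.40988) = 0.445945.
1 − 2Q = 0.782376, giving −¼ ln(0.782376) = 0.061355.
d = 0.445945 + 0.061355 = 0.507300.

0.507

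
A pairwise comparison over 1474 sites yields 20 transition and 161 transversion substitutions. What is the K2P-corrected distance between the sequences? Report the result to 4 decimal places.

P = 20/1474 ≈ 0.013569 and Q = 161/1474 ≈ 0.109227.
Under the Kimura two-parameter model, d = −½ ln(1 − 2P − Q) − ¼ ln(1 − 2Q).
1 − 2P − Q = 0.863635, giving −½ ln(0.863635) = 0.073303.
1 − 2Q = 0.781546, giving −¼ ln(0.781546) = 0.061620.
d = 0.073303 + 0.061620 = 0.134923.

0.1349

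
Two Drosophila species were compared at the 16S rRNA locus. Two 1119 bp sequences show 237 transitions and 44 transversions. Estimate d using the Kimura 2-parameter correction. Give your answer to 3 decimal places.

P = 237/1119 ≈ 0.211796 and Q = 44/1119 ≈ 0.039321.
Under the Kimura two-parameter model, d = −½ ln(1 − 2P − Q) − ¼ ln(1 − 2Q).
1 − 2P − Q = 0.537087, giving −½ ln(0.537087) = 0.310798.
1 − 2Q = 0.921358, giving −¼ ln(0.921358) = 0.020477.
d = 0.310798 + 0.020477 = 0.331275.

0.331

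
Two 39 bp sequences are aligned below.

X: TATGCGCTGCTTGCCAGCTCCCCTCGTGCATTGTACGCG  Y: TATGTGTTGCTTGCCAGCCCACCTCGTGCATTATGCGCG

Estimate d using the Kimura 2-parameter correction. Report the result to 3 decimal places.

0.179

Of 39 sites, 5 differences are transitions and 1 are transversions, so P = 5/39 ≈ 0.128205 and Q = 1/39 ≈ 0.025641.
Under the Kimura two-parameter model, d = −½ ln(1 − 2P − Q) − ¼ ln(1 − 2Q).
1 − 2P − Q = 0.717949, giving −½ ln(0.717949) = 0.165678.
1 − 2Q = 0.948718, giving −¼ ln(0.948718) = 0.013161.
d = 0.165678 + 0.013161 = 0.178839.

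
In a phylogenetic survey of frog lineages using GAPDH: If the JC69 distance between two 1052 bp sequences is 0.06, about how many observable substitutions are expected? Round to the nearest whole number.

Invert JC69: p = (3/4)(1 − e^(−4d/3)) = 0.75 × (1 − e^(-0.08)) = 0.75 × (1 − 0.923116) = 0.057663.
Expected differing sites = pL ≈ 0.057663 × 1052 = 60.661476 ≈ 61.

61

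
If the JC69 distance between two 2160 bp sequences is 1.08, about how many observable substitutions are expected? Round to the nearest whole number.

1236

Invert JC69: p = (3/4)(1 − e^(−4d/3)) = 0.75 × (1 − e^(-1.44)) = 0.75 × (1 − 0.236928) = 0.572304.
Expected differing sites = pL ≈ 0.572304 × 2160 = 1236.17664 ≈ 1236.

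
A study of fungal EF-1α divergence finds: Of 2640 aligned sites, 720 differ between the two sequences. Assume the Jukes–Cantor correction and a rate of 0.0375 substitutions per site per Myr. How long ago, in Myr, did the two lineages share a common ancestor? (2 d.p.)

4.52

p = 720/2640 ≈ 0.272727.
d = −(3/4) ln(1 − 4p/3) = −0.75 ln(1 − 0.363636) = −0.75 ln(0.636364)
  = −0.75 × (-0.451985) = 0.338989 substitutions/site.
Under a molecular clock d = 2μt, so t = d/(2μ) = 0.338989 / (2 × 0.0375) = 4.52 Myr.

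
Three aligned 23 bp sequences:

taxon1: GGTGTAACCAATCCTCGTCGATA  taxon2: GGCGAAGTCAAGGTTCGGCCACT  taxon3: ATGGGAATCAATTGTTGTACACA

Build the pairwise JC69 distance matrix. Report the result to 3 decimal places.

taxon1–taxon2: 11/23 sites differ → p ≈ 0.478261, d = −0.75 ln(1 − 0.637681) = 0.761423 ≈ 0.761.
taxon1–taxon3: 11/23 sites differ → p ≈ 0.478261, d = −0.75 ln(1 − 0.637681) = 0.761423 ≈ 0.761.
taxon2–taxon3: 12/23 sites differ → p ≈ 0.521739, d = −0.75 ln(1 − 0.695652) = 0.892188 ≈ 0.892.

d(taxon1,taxon2) = 0.761, d(taxon1,taxon3) = 0.761, d(taxon2,taxon3) = 0.892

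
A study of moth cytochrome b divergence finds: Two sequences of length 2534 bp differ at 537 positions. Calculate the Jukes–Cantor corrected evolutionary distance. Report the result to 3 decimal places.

0.249

p = 537/2534 ≈ 0.211918.
d = −(3/4) ln(1 − 4p/3) = −0.75 ln(1 − 0.282557) = −0.75 ln(0.717443)
  = −0.75 × (-0.332062) = 0.249047 substitutions/site.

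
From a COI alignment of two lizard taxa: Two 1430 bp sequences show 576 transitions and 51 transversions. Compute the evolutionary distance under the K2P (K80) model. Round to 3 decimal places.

0.939

P = 576/1430 ≈ 0.402797 and Q = 51/1430 ≈ 0.035664.
Under the Kimura two-parameter model, d = −½ ln(1 − 2P − Q) − ¼ ln(1 − 2Q).
1 − 2P − Q = 0.158742, giving −½ ln(0.158742) = 0.920238.
1 − 2Q = 0.928672, giving −¼ ln(0.928672) = 0.018500.
d = 0.920238 + 0.018500 = 0.938738.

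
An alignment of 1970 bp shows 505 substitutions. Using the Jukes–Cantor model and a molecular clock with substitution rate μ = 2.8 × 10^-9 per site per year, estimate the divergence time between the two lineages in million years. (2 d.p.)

p = 505/1970 ≈ 0.256345.
d = −(3/4) ln(1 − 4p/3) = −0.75 ln(1 − 0.341793) = −0.75 ln(0.658207)
  = −0.75 × (-0.418236) = 0.313677 substitutions/site.
Under a molecular clock d = 2μt, so t = d/(2μ) = 0.313677 / (2 × 2.8 × 10^-9) = 56.01 million years.

56.01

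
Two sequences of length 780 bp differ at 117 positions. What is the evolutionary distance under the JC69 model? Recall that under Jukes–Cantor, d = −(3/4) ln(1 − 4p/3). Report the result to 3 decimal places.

p = 117/780 = 0.15.
d = −(3/4) ln(1 − 4p/3) = −0.75 ln(1 − 0.2) = −0.75 ln(0.8)
  = −0.75 × (-0.223144) = 0.167358 substitutions/site.

0.167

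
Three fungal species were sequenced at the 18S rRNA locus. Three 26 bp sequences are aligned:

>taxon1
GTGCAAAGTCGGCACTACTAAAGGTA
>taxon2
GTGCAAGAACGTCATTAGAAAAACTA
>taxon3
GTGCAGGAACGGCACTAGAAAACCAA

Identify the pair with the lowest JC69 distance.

taxon2 and taxon3

taxon1–taxon2: 9/26 differ, p = 0.346, d = 0.464.
taxon1–taxon3: 9/26 differ, p = 0.346, d = 0.464.
taxon2–taxon3: 5/26 differ, p = 0.192, d = 0.222.
The smallest distance is between taxon2 and taxon3.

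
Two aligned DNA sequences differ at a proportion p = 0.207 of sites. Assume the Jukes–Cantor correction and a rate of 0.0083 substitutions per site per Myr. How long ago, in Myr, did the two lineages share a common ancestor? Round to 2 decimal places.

14.59

d = −(3/4) ln(1 − 4p/3) = −0.75 ln(1 − 0.276) = −0.75 ln(0.724)
  = −0.75 × (-0.322964) = 0.242223 substitutions/site.
Under a molecular clock d = 2μt, so t = d/(2μ) = 0.242223 / (2 × 0.0083) = 14.59 Myr.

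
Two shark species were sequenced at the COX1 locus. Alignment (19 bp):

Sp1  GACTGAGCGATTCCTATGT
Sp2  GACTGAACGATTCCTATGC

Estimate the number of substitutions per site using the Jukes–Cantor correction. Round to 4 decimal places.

0.1134

The sequences differ at 2 of 19 sites (7, 19), so p = 2/19 ≈ 0.105263.
d = −(3/4) ln(1 − 4p/3) = −0.75 ln(1 − 0.140351) = −0.75 ln(0.859649)
  = −0.75 × (-0.151231) = 0.113423 substitutions/site.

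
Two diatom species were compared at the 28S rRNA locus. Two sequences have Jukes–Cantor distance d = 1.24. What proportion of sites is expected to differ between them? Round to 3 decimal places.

p = (3/4)(1 − e^(−4d/3)) = 0.75 × (1 − e^(-1.653333)) = 0.75 × (1 − 0.191411) = 0.606442.

0.606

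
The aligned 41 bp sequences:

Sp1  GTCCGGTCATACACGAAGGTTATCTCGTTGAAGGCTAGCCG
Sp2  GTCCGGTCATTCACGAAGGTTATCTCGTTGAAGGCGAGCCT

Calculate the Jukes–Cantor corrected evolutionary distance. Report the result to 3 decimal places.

0.077

The sequences differ at 3 of 41 sites (11, 36, 41), so p = 3/41 ≈ 0.073171.
d = −(3/4) ln(1 − 4p/3) = −0.75 ln(1 − 0.097561) = −0.75 ln(0.902439)
  = −0.75 × (-0.102654) = 0.076991 substitutions/site.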